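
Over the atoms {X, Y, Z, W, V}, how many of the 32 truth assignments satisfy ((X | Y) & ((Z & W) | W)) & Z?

6

Initial set: {T (((X | Y) & ((Z & W) | W)) & Z)}.
T (((X | Y) & ((Z & W) | W)) & Z): α-rule — add T ((X | Y) & ((Z & W) | W)), T Z.
T ((X | Y) & ((Z & W) | W)): α-rule — add T (X | Y), T ((Z & W) | W).
T (X | Y): β-rule — branch into T X  //  T Y.
  branch 1 (add T X):
    T ((Z & W) | W): β-rule — branch into T (Z & W)  //  T W.
      branch 1.1 (add T (Z & W)):
        T (Z & W): α-rule — add T Z, T W.
        ○ open, literals {W=1, X=1, Z=1}.
      branch 1.2 (add T W):
        ○ open, literals {W=1, X=1, Z=1}.
  branch 2 (add T Y):
    T ((Z & W) | W): β-rule — branch into T (Z & W)  //  T W.
      branch 2.1 (add T (Z & W)):
        T (Z & W): α-rule — add T Z, T W.
        ○ open, literals {W=1, Y=1, Z=1}.
      branch 2.2 (add T W):
        ○ open, literals {W=1, Y=1, Z=1}.
0 branches closed, 4 open.
Each open branch fixes some atoms; the unmentioned ones are free. Counting distinct full assignments: branch {W=1, X=1, Z=1} (Y, V) contributes 4 new; branch {W=1, X=1, Z=1} (Y, V) contributes 0 new; branch {W=1, Y=1, Z=1} (X, V) contributes 2 new; branch {W=1, Y=1, Z=1} (X, V) contributes 0 new. Total: 6.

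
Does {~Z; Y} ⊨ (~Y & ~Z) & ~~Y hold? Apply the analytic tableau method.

No

Initial set: {~Z; Y; ~((~Y & ~Z) & ~~Y)}.
~((~Y & ~Z) & ~~Y): β-rule — branch into ~(~Y & ~Z)  //  ~~~Y.
  branch 1 (add ~(~Y & ~Z)):
    ~(~Y & ~Z): β-rule — branch into ~~Y  //  ~~Z.
      branch 1.1 (add ~~Y):
        ○ open, literals {Y=true, Z=false}.
      branch 1.2 (add ~~Z):
        × closes — contains both Z and ~Z.
  branch 2 (add ~~~Y):
    ~~~Y: drop double negation, giving ~Y.
    × closes — contains both Y and ~Y.
2 branches closed, 1 open.
An open branch gives a countermodel: Y=true, Z=false (unmentioned atoms arbitrary); the premises hold there but the conclusion fails.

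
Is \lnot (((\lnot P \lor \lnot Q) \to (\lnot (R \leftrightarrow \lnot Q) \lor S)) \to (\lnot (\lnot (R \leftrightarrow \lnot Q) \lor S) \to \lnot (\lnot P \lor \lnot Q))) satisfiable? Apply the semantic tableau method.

Unsatisfiable

Initial set: {T \lnot (((\lnot P \lor \lnot Q) \to (\lnot (R \leftrightarrow \lnot Q) \lor S)) \to (\lnot (\lnot (R \leftrightarrow \lnot Q) \lor S) \to \lnot (\lnot P \lor \lnot Q)))}.
T \lnot (((\lnot P \lor \lnot Q) \to (\lnot (R \leftrightarrow \lnot Q) \lor S)) \to (\lnot (\lnot (R \leftrightarrow \lnot Q) \lor S) \to \lnot (\lnot P \lor \lnot Q))): α-rule — add T ((\lnot P \lor \lnot Q) \to (\lnot (R \leftrightarrow \lnot Q) \lor S)), F (\lnot (\lnot (R \leftrightarrow \lnot Q) \lor S) \to \lnot (\lnot P \lor \lnot Q)).
F (\lnot (\lnot (R \leftrightarrow \lnot Q) \lor S) \to \lnot (\lnot P \lor \lnot Q)): α-rule — add T \lnot (\lnot (R \leftrightarrow \lnot Q) \lor S), F \lnot (\lnot P \lor \lnot Q).
T \lnot (\lnot (R \leftrightarrow \lnot Q) \lor S): α-rule — add F \lnot (R \leftrightarrow \lnot Q), F S.
T ((\lnot P \lor \lnot Q) \to (\lnot (R \leftrightarrow \lnot Q) \lor S)): β-rule — branch into F (\lnot P \lor \lnot Q)  //  T (\lnot (R \leftrightarrow \lnot Q) \lor S).
  branch 1 (add F (\lnot P \lor \lnot Q)):
    F (\lnot P \lor \lnot Q): α-rule — add F \lnot P, F \lnot Q.
    F \lnot (\lnot P \lor \lnot Q): β-rule — branch into T \lnot P  //  T \lnot Q.
      branch 1.1 (add T \lnot P):
        × closes — contains both P and \lnot P.
      branch 1.2 (add T \lnot Q):
        × closes — contains both Q and \lnot Q.
  branch 2 (add T (\lnot (R \leftrightarrow \lnot Q) \lor S)):
    F \lnot (\lnot P \lor \lnot Q): β-rule — branch into T \lnot P  //  T \lnot Q.
      branch 2.1 (add T \lnot P):
        F \lnot (R \leftrightarrow \lnot Q): β-rule — branch into T R, T \lnot Q  //  F R, F \lnot Q.
          branch 2.1.1 (add T R, T \lnot Q):
            T (\lnot (R \leftrightarrow \lnot Q) \lor S): β-rule — branch into T \lnot (R \leftrightarrow \lnot Q)  //  T S.
              branch 2.1.1.1 (add T \lnot (R \leftrightarrow \lnot Q)):
                T \lnot (R \leftrightarrow \lnot Q): β-rule — branch into T R, F \lnot Q  //  F R, T \lnot Q.
                  branch 2.1.1.1.1 (add T R, F \lnot Q):
                    × closes — contains both Q and \lnot Q.
                  branch 2.1.1.1.2 (add F R, T \lnot Q):
                    × closes — contains both R and \lnot R.
              branch 2.1.1.2 (add T S):
                × closes — contains both S and \lnot S.
          branch 2.1.2 (add F R, F \lnot Q):
            T (\lnot (R \leftrightarrow \lnot Q) \lor S): β-rule — branch into T \lnot (R \leftrightarrow \lnot Q)  //  T S.
              branch 2.1.2.1 (add T \lnot (R \leftrightarrow \lnot Q)):
                T \lnot (R \leftrightarrow \lnot Q): β-rule — branch into T R, F \lnot Q  //  F R, T \lnot Q.
                  branch 2.1.2.1.1 (add T R, F \lnot Q):
                    × closes — contains both R and \lnot R.
                  branch 2.1.2.1.2 (add F R, T \lnot Q):
                    × closes — contains both Q and \lnot Q.
              branch 2.1.2.2 (add T S):
                × closes — contains both S and \lnot S.
      branch 2.2 (add T \lnot Q):
        F \lnot (R \leftrightarrow \lnot Q): β-rule — branch into T R, T \lnot Q  //  F R, F \lnot Q.
          branch 2.2.1 (add T R, T \lnot Q):
            T (\lnot (R \leftrightarrow \lnot Q) \lor S): β-rule — branch into T \lnot (R \leftrightarrow \lnot Q)  //  T S.
              branch 2.2.1.1 (add T \lnot (R \leftrightarrow \lnot Q)):
                T \lnot (R \leftrightarrow \lnot Q): β-rule — branch into T R, F \lnot Q  //  F R, T \lnot Q.
                  branch 2.2.1.1.1 (add T R, F \lnot Q):
                    × closes — contains both Q and \lnot Q.
                  branch 2.2.1.1.2 (add F R, T \lnot Q):
                    × closes — contains both R and \lnot R.
              branch 2.2.1.2 (add T S):
                × closes — contains both S and \lnot S.
          branch 2.2.2 (add F R, F \lnot Q):
            × closes — contains both Q and \lnot Q.
All 12 branches close.
Every branch closed; the formula is unsatisfiable.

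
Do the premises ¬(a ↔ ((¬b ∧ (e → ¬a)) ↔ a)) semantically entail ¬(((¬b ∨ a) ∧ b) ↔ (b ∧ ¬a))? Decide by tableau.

Initial set: {¬(a ↔ ((¬b ∧ (e → ¬a)) ↔ a)); ¬¬(((¬b ∨ a) ∧ b) ↔ (b ∧ ¬a))}.
¬(a ↔ ((¬b ∧ (e → ¬a)) ↔ a)): β-rule — branch into a, ¬((¬b ∧ (e → ¬a)) ↔ a)  //  ¬a, ((¬b ∧ (e → ¬a)) ↔ a).
  branch 1 (add a, ¬((¬b ∧ (e → ¬a)) ↔ a)):
    ¬¬(((¬b ∨ a) ∧ b) ↔ (b ∧ ¬a)): β-rule — branch into ((¬b ∨ a) ∧ b), (b ∧ ¬a)  //  ¬((¬b ∨ a) ∧ b), ¬(b ∧ ¬a).
      branch 1.1 (add ((¬b ∨ a) ∧ b), (b ∧ ¬a)):
        ((¬b ∨ a) ∧ b): α-rule — add (¬b ∨ a), b.
        (b ∧ ¬a): α-rule — add b, ¬a.
        × closes — contains both a and ¬a.
      branch 1.2 (add ¬((¬b ∨ a) ∧ b), ¬(b ∧ ¬a)):
        ¬((¬b ∧ (e → ¬a)) ↔ a): β-rule — branch into (¬b ∧ (e → ¬a)), ¬a  //  ¬(¬b ∧ (e → ¬a)), a.
          branch 1.2.1 (add (¬b ∧ (e → ¬a)), ¬a):
            × closes — contains both a and ¬a.
          branch 1.2.2 (add ¬(¬b ∧ (e → ¬a)), a):
            ¬((¬b ∨ a) ∧ b): β-rule — branch into ¬(¬b ∨ a)  //  ¬b.
              branch 1.2.2.1 (add ¬(¬b ∨ a)):
                ¬(¬b ∨ a): α-rule — add ¬¬b, ¬a.
                × closes — contains both a and ¬a.
              branch 1.2.2.2 (add ¬b):
                ¬(b ∧ ¬a): β-rule — branch into ¬b  //  ¬¬a.
                  branch 1.2.2.2.1 (add ¬b):
                    ¬(¬b ∧ (e → ¬a)): β-rule — branch into ¬¬b  //  ¬(e → ¬a).
                      branch 1.2.2.2.1.1 (add ¬¬b):
                        × closes — contains both b and ¬b.
                      branch 1.2.2.2.1.2 (add ¬(e → ¬a)):
                        ¬(e → ¬a): α-rule — add e, ¬¬a.
                        ○ open, literals {a=1, b=0, e=1}.
                  branch 1.2.2.2.2 (add ¬¬a):
                    ¬(¬b ∧ (e → ¬a)): β-rule — branch into ¬¬b  //  ¬(e → ¬a).
                      branch 1.2.2.2.2.1 (add ¬¬b):
                        × closes — contains both b and ¬b.
                      branch 1.2.2.2.2.2 (add ¬(e → ¬a)):
                        ¬(e → ¬a): α-rule — add e, ¬¬a.
                        ○ open, literals {a=1, b=0, e=1}.
  branch 2 (add ¬a, ((¬b ∧ (e → ¬a)) ↔ a)):
    ¬¬(((¬b ∨ a) ∧ b) ↔ (b ∧ ¬a)): β-rule — branch into ((¬b ∨ a) ∧ b), (b ∧ ¬a)  //  ¬((¬b ∨ a) ∧ b), ¬(b ∧ ¬a).
      branch 2.1 (add ((¬b ∨ a) ∧ b), (b ∧ ¬a)):
        ((¬b ∨ a) ∧ b): α-rule — add (¬b ∨ a), b.
        (b ∧ ¬a): α-rule — add b, ¬a.
        ((¬b ∧ (e → ¬a)) ↔ a): β-rule — branch into (¬b ∧ (e → ¬a)), a  //  ¬(¬b ∧ (e → ¬a)), ¬a.
          branch 2.1.1 (add (¬b ∧ (e → ¬a)), a):
            × closes — contains both a and ¬a.
          branch 2.1.2 (add ¬(¬b ∧ (e → ¬a)), ¬a):
            (¬b ∨ a): β-rule — branch into ¬b  //  a.
              branch 2.1.2.1 (add ¬b):
                × closes — contains both b and ¬b.
              branch 2.1.2.2 (add a):
                × closes — contains both a and ¬a.
      branch 2.2 (add ¬((¬b ∨ a) ∧ b), ¬(b ∧ ¬a)):
        ((¬b ∧ (e → ¬a)) ↔ a): β-rule — branch into (¬b ∧ (e → ¬a)), a  //  ¬(¬b ∧ (e → ¬a)), ¬a.
          branch 2.2.1 (add (¬b ∧ (e → ¬a)), a):
            × closes — contains both a and ¬a.
          branch 2.2.2 (add ¬(¬b ∧ (e → ¬a)), ¬a):
            ¬((¬b ∨ a) ∧ b): β-rule — branch into ¬(¬b ∨ a)  //  ¬b.
              branch 2.2.2.1 (add ¬(¬b ∨ a)):
                ¬(¬b ∨ a): α-rule — add ¬¬b, ¬a.
                ¬(b ∧ ¬a): β-rule — branch into ¬b  //  ¬¬a.
                  branch 2.2.2.1.1 (add ¬b):
                    × closes — contains both b and ¬b.
                  branch 2.2.2.1.2 (add ¬¬a):
                    × closes — contains both a and ¬a.
              branch 2.2.2.2 (add ¬b):
                ¬(b ∧ ¬a): β-rule — branch into ¬b  //  ¬¬a.
                  branch 2.2.2.2.1 (add ¬b):
                    ¬(¬b ∧ (e → ¬a)): β-rule — branch into ¬¬b  //  ¬(e → ¬a).
                      branch 2.2.2.2.1.1 (add ¬¬b):
                        × closes — contains both b and ¬b.
                      branch 2.2.2.2.1.2 (add ¬(e → ¬a)):
                        ¬(e → ¬a): α-rule — add e, ¬¬a.
                        × closes — contains both a and ¬a.
                  branch 2.2.2.2.2 (add ¬¬a):
                    × closes — contains both a and ¬a.
14 branches closed, 2 open.
An open branch gives a countermodel: a=1, b=0, e=1 (unmentioned atoms arbitrary); the premises hold there but the conclusion fails.

No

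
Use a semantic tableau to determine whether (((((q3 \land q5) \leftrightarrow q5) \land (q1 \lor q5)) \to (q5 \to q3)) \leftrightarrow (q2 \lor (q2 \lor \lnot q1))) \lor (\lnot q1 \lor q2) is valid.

Not valid

Assume the negation and expand:
Initial set: {\lnot ((((((q3 \land q5) \leftrightarrow q5) \land (q1 \lor q5)) \to (q5 \to q3)) \leftrightarrow (q2 \lor (q2 \lor \lnot q1))) \lor (\lnot q1 \lor q2))}.
\lnot ((((((q3 \land q5) \leftrightarrow q5) \land (q1 \lor q5)) \to (q5 \to q3)) \leftrightarrow (q2 \lor (q2 \lor \lnot q1))) \lor (\lnot q1 \lor q2)): α-rule — add \lnot (((((q3 \land q5) \leftrightarrow q5) \land (q1 \lor q5)) \to (q5 \to q3)) \leftrightarrow (q2 \lor (q2 \lor \lnot q1))), \lnot (\lnot q1 \lor q2).
\lnot (\lnot q1 \lor q2): α-rule — add \lnot \lnot q1, \lnot q2.
\lnot (((((q3 \land q5) \leftrightarrow q5) \land (q1 \lor q5)) \to (q5 \to q3)) \leftrightarrow (q2 \lor (q2 \lor \lnot q1))): β-rule — branch into ((((q3 \land q5) \leftrightarrow q5) \land (q1 \lor q5)) \to (q5 \to q3)), \lnot (q2 \lor (q2 \lor \lnot q1))  //  \lnot ((((q3 \land q5) \leftrightarrow q5) \land (q1 \lor q5)) \to (q5 \to q3)), (q2 \lor (q2 \lor \lnot q1)).
  branch 1 (add ((((q3 \land q5) \leftrightarrow q5) \land (q1 \lor q5)) \to (q5 \to q3)), \lnot (q2 \lor (q2 \lor \lnot q1))):
    \lnot (q2 \lor (q2 \lor \lnot q1)): α-rule — add \lnot q2, \lnot (q2 \lor \lnot q1).
    \lnot (q2 \lor \lnot q1): α-rule — add \lnot q2, \lnot \lnot q1.
    ((((q3 \land q5) \leftrightarrow q5) \land (q1 \lor q5)) \to (q5 \to q3)): β-rule — branch into \lnot (((q3 \land q5) \leftrightarrow q5) \land (q1 \lor q5))  //  (q5 \to q3).
      branch 1.1 (add \lnot (((q3 \land q5) \leftrightarrow q5) \land (q1 \lor q5))):
        \lnot (((q3 \land q5) \leftrightarrow q5) \land (q1 \lor q5)): β-rule — branch into \lnot ((q3 \land q5) \leftrightarrow q5)  //  \lnot (q1 \lor q5).
          branch 1.1.1 (add \lnot ((q3 \land q5) \leftrightarrow q5)):
            \lnot ((q3 \land q5) \leftrightarrow q5): β-rule — branch into (q3 \land q5), \lnot q5  //  \lnot (q3 \land q5), q5.
              branch 1.1.1.1 (add (q3 \land q5), \lnot q5):
                (q3 \land q5): α-rule — add q3, q5.
                × closes — contains both q5 and \lnot q5.
              branch 1.1.1.2 (add \lnot (q3 \land q5), q5):
                \lnot (q3 \land q5): β-rule — branch into \lnot q3  //  \lnot q5.
                  branch 1.1.1.2.1 (add \lnot q3):
                    ○ open, literals {q1=true, q2=false, q3=false, q5=true}.
                  branch 1.1.1.2.2 (add \lnot q5):
                    × closes — contains both q5 and \lnot q5.
          branch 1.1.2 (add \lnot (q1 \lor q5)):
            \lnot (q1 \lor q5): α-rule — add \lnot q1, \lnot q5.
            × closes — contains both q1 and \lnot q1.
      branch 1.2 (add (q5 \to q3)):
        (q5 \to q3): β-rule — branch into \lnot q5  //  q3.
          branch 1.2.1 (add \lnot q5):
            ○ open, literals {q1=true, q2=false, q5=false}.
          branch 1.2.2 (add q3):
            ○ open, literals {q1=true, q2=false, q3=true}.
  branch 2 (add \lnot ((((q3 \land q5) \leftrightarrow q5) \land (q1 \lor q5)) \to (q5 \to q3)), (q2 \lor (q2 \lor \lnot q1))):
    \lnot ((((q3 \land q5) \leftrightarrow q5) \land (q1 \lor q5)) \to (q5 \to q3)): α-rule — add (((q3 \land q5) \leftrightarrow q5) \land (q1 \lor q5)), \lnot (q5 \to q3).
    (((q3 \land q5) \leftrightarrow q5) \land (q1 \lor q5)): α-rule — add ((q3 \land q5) \leftrightarrow q5), (q1 \lor q5).
    \lnot (q5 \to q3): α-rule — add q5, \lnot q3.
    (q2 \lor (q2 \lor \lnot q1)): β-rule — branch into q2  //  (q2 \lor \lnot q1).
      branch 2.1 (add q2):
        × closes — contains both q2 and \lnot q2.
      branch 2.2 (add (q2 \lor \lnot q1)):
        ((q3 \land q5) \leftrightarrow q5): β-rule — branch into (q3 \land q5), q5  //  \lnot (q3 \land q5), \lnot q5.
          branch 2.2.1 (add (q3 \land q5), q5):
            (q3 \land q5): α-rule — add q3, q5.
            × closes — contains both q3 and \lnot q3.
          branch 2.2.2 (add \lnot (q3 \land q5), \lnot q5):
            × closes — contains both q5 and \lnot q5.
6 branches closed, 3 open.
An open branch gives a countermodel: q1=true, q2=false, q3=false, q5=true (unmentioned atoms arbitrary); under it the original formula is false.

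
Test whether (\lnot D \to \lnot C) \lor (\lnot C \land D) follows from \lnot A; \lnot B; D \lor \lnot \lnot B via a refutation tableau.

Initial set: {T \lnot A; T \lnot B; T (D \lor \lnot \lnot B); F ((\lnot D \to \lnot C) \lor (\lnot C \land D))}.
F ((\lnot D \to \lnot C) \lor (\lnot C \land D)): α-rule — add F (\lnot D \to \lnot C), F (\lnot C \land D).
F (\lnot D \to \lnot C): α-rule — add T \lnot D, F \lnot C.
T (D \lor \lnot \lnot B): β-rule — branch into T D  //  T \lnot \lnot B.
  branch 1 (add T D):
    × closes — contains both D and \lnot D.
  branch 2 (add T \lnot \lnot B):
    T \lnot \lnot B: drop double negation, giving T B.
    × closes — contains both B and \lnot B.
All 2 branches close.
Every branch closed, so the premises entail the conclusion.

Yes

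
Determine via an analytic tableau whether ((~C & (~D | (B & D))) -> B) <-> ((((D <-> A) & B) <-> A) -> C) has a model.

Satisfiable

Initial set: {(((~C & (~D | (B & D))) -> B) <-> ((((D <-> A) & B) <-> A) -> C))}.
(((~C & (~D | (B & D))) -> B) <-> ((((D <-> A) & B) <-> A) -> C)): β-rule — branch into ((~C & (~D | (B & D))) -> B), ((((D <-> A) & B) <-> A) -> C)  //  ~((~C & (~D | (B & D))) -> B), ~((((D <-> A) & B) <-> A) -> C).
  branch 1 (add ((~C & (~D | (B & D))) -> B), ((((D <-> A) & B) <-> A) -> C)):
    ((~C & (~D | (B & D))) -> B): β-rule — branch into ~(~C & (~D | (B & D)))  //  B.
      branch 1.1 (add ~(~C & (~D | (B & D)))):
        ((((D <-> A) & B) <-> A) -> C): β-rule — branch into ~(((D <-> A) & B) <-> A)  //  C.
          branch 1.1.1 (add ~(((D <-> A) & B) <-> A)):
            ~(~C & (~D | (B & D))): β-rule — branch into ~~C  //  ~(~D | (B & D)).
              branch 1.1.1.1 (add ~~C):
                ~(((D <-> A) & B) <-> A): β-rule — branch into ((D <-> A) & B), ~A  //  ~((D <-> A) & B), A.
                  branch 1.1.1.1.1 (add ((D <-> A) & B), ~A):
                    ((D <-> A) & B): α-rule — add (D <-> A), B.
                    (D <-> A): β-rule — branch into D, A  //  ~D, ~A.
                      branch 1.1.1.1.1.1 (add D, A):
                        × closes — contains both A and ~A.
                      branch 1.1.1.1.1.2 (add ~D, ~A):
                        ○ open, literals {A=F, B=T, C=T, D=F}.
                  branch 1.1.1.1.2 (add ~((D <-> A) & B), A):
                    ~((D <-> A) & B): β-rule — branch into ~(D <-> A)  //  ~B.
                      branch 1.1.1.1.2.1 (add ~(D <-> A)):
                        ~(D <-> A): β-rule — branch into D, ~A  //  ~D, A.
                          branch 1.1.1.1.2.1.1 (add D, ~A):
                            × closes — contains both A and ~A.
                          branch 1.1.1.1.2.1.2 (add ~D, A):
                            ○ open, literals {A=T, C=T, D=F}.
                      branch 1.1.1.1.2.2 (add ~B):
                        ○ open, literals {A=T, B=F, C=T}.
              branch 1.1.1.2 (add ~(~D | (B & D))):
                ~(~D | (B & D)): α-rule — add ~~D, ~(B & D).
                ~(((D <-> A) & B) <-> A): β-rule — branch into ((D <-> A) & B), ~A  //  ~((D <-> A) & B), A.
                  branch 1.1.1.2.1 (add ((D <-> A) & B), ~A):
                    ((D <-> A) & B): α-rule — add (D <-> A), B.
                    ~(B & D): β-rule — branch into ~B  //  ~D.
                      branch 1.1.1.2.1.1 (add ~B):
                        × closes — contains both B and ~B.
                      branch 1.1.1.2.1.2 (add ~D):
                        × closes — contains both D and ~D.
                  branch 1.1.1.2.2 (add ~((D <-> A) & B), A):
                    ~(B & D): β-rule — branch into ~B  //  ~D.
                      branch 1.1.1.2.2.1 (add ~B):
                        ~((D <-> A) & B): β-rule — branch into ~(D <-> A)  //  ~B.
                          branch 1.1.1.2.2.1.1 (add ~(D <-> A)):
                            ~(D <-> A): β-rule — branch into D, ~A  //  ~D, A.
                              branch 1.1.1.2.2.1.1.1 (add D, ~A):
                                × closes — contains both A and ~A.
                              branch 1.1.1.2.2.1.1.2 (add ~D, A):
                                × closes — contains both D and ~D.
                          branch 1.1.1.2.2.1.2 (add ~B):
                            ○ open, literals {A=T, B=F, D=T}.
                      branch 1.1.1.2.2.2 (add ~D):
                        × closes — contains both D and ~D.
          branch 1.1.2 (add C):
            ~(~C & (~D | (B & D))): β-rule — branch into ~~C  //  ~(~D | (B & D)).
              branch 1.1.2.1 (add ~~C):
                ○ open, literals {C=T}.
              branch 1.1.2.2 (add ~(~D | (B & D))):
                ~(~D | (B & D)): α-rule — add ~~D, ~(B & D).
                ~(B & D): β-rule — branch into ~B  //  ~D.
                  branch 1.1.2.2.1 (add ~B):
                    ○ open, literals {B=F, C=T, D=T}.
                  branch 1.1.2.2.2 (add ~D):
                    × closes — contains both D and ~D.
      branch 1.2 (add B):
        ((((D <-> A) & B) <-> A) -> C): β-rule — branch into ~(((D <-> A) & B) <-> A)  //  C.
          branch 1.2.1 (add ~(((D <-> A) & B) <-> A)):
            ~(((D <-> A) & B) <-> A): β-rule — branch into ((D <-> A) & B), ~A  //  ~((D <-> A) & B), A.
              branch 1.2.1.1 (add ((D <-> A) & B), ~A):
                ((D <-> A) & B): α-rule — add (D <-> A), B.
                (D <-> A): β-rule — branch into D, A  //  ~D, ~A.
                  branch 1.2.1.1.1 (add D, A):
                    × closes — contains both A and ~A.
                  branch 1.2.1.1.2 (add ~D, ~A):
                    ○ open, literals {A=F, B=T, D=F}.
              branch 1.2.1.2 (add ~((D <-> A) & B), A):
                ~((D <-> A) & B): β-rule — branch into ~(D <-> A)  //  ~B.
                  branch 1.2.1.2.1 (add ~(D <-> A)):
                    ~(D <-> A): β-rule — branch into D, ~A  //  ~D, A.
                      branch 1.2.1.2.1.1 (add D, ~A):
                        × closes — contains both A and ~A.
                      branch 1.2.1.2.1.2 (add ~D, A):
                        ○ open, literals {A=T, B=T, D=F}.
                  branch 1.2.1.2.2 (add ~B):
                    × closes — contains both B and ~B.
          branch 1.2.2 (add C):
            ○ open, literals {B=T, C=T}.
  branch 2 (add ~((~C & (~D | (B & D))) -> B), ~((((D <-> A) & B) <-> A) -> C)):
    ~((~C & (~D | (B & D))) -> B): α-rule — add (~C & (~D | (B & D))), ~B.
    ~((((D <-> A) & B) <-> A) -> C): α-rule — add (((D <-> A) & B) <-> A), ~C.
    (~C & (~D | (B & D))): α-rule — add ~C, (~D | (B & D)).
    (((D <-> A) & B) <-> A): β-rule — branch into ((D <-> A) & B), A  //  ~((D <-> A) & B), ~A.
      branch 2.1 (add ((D <-> A) & B), A):
        ((D <-> A) & B): α-rule — add (D <-> A), B.
        × closes — contains both B and ~B.
      branch 2.2 (add ~((D <-> A) & B), ~A):
        (~D | (B & D)): β-rule — branch into ~D  //  (B & D).
          branch 2.2.1 (add ~D):
            ~((D <-> A) & B): β-rule — branch into ~(D <-> A)  //  ~B.
              branch 2.2.1.1 (add ~(D <-> A)):
                ~(D <-> A): β-rule — branch into D, ~A  //  ~D, A.
                  branch 2.2.1.1.1 (add D, ~A):
                    × closes — contains both D and ~D.
                  branch 2.2.1.1.2 (add ~D, A):
                    × closes — contains both A and ~A.
              branch 2.2.1.2 (add ~B):
                ○ open, literals {A=F, B=F, C=F, D=F}.
          branch 2.2.2 (add (B & D)):
            (B & D): α-rule — add B, D.
            × closes — contains both B and ~B.
15 branches closed, 10 open.
An open branch gives a satisfying assignment: A=F, B=T, C=T, D=F.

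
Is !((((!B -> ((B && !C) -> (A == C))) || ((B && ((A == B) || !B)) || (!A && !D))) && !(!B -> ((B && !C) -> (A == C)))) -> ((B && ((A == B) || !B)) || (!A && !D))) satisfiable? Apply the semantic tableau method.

Initial set: {!((((!B -> ((B && !C) -> (A == C))) || ((B && ((A == B) || !B)) || (!A && !D))) && !(!B -> ((B && !C) -> (A == C)))) -> ((B && ((A == B) || !B)) || (!A && !D)))}.
!((((!B -> ((B && !C) -> (A == C))) || ((B && ((A == B) || !B)) || (!A && !D))) && !(!B -> ((B && !C) -> (A == C)))) -> ((B && ((A == B) || !B)) || (!A && !D))): α-rule — add (((!B -> ((B && !C) -> (A == C))) || ((B && ((A == B) || !B)) || (!A && !D))) && !(!B -> ((B && !C) -> (A == C)))), !((B && ((A == B) || !B)) || (!A && !D)).
(((!B -> ((B && !C) -> (A == C))) || ((B && ((A == B) || !B)) || (!A && !D))) && !(!B -> ((B && !C) -> (A == C)))): α-rule — add ((!B -> ((B && !C) -> (A == C))) || ((B && ((A == B) || !B)) || (!A && !D))), !(!B -> ((B && !C) -> (A == C))).
!((B && ((A == B) || !B)) || (!A && !D)): α-rule — add !(B && ((A == B) || !B)), !(!A && !D).
!(!B -> ((B && !C) -> (A == C))): α-rule — add !B, !((B && !C) -> (A == C)).
!((B && !C) -> (A == C)): α-rule — add (B && !C), !(A == C).
(B && !C): α-rule — add B, !C.
× closes — contains both B and !B.
All 1 branch closes.
Every branch closed; the formula is unsatisfiable.

Unsatisfiable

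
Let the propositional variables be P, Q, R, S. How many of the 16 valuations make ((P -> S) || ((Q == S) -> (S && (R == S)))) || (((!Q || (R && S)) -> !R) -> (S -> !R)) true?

Initial set: {T (((P -> S) || ((Q == S) -> (S && (R == S)))) || (((!Q || (R && S)) -> !R) -> (S -> !R)))}.
T (((P -> S) || ((Q == S) -> (S && (R == S)))) || (((!Q || (R && S)) -> !R) -> (S -> !R))): β-rule — branch into T ((P -> S) || ((Q == S) -> (S && (R == S))))  //  T (((!Q || (R && S)) -> !R) -> (S -> !R)).
  branch 1 (add T ((P -> S) || ((Q == S) -> (S && (R == S))))):
    T ((P -> S) || ((Q == S) -> (S && (R == S)))): β-rule — branch into T (P -> S)  //  T ((Q == S) -> (S && (R == S))).
      branch 1.1 (add T (P -> S)):
        T (P -> S): β-rule — branch into F P  //  T S.
          branch 1.1.1 (add F P):
            ○ open, literals {P=F}.
          branch 1.1.2 (add T S):
            ○ open, literals {S=T}.
      branch 1.2 (add T ((Q == S) -> (S && (R == S)))):
        T ((Q == S) -> (S && (R == S))): β-rule — branch into F (Q == S)  //  T (S && (R == S)).
          branch 1.2.1 (add F (Q == S)):
            F (Q == S): β-rule — branch into T Q, F S  //  F Q, T S.
              branch 1.2.1.1 (add T Q, F S):
                ○ open, literals {Q=T, S=F}.
              branch 1.2.1.2 (add F Q, T S):
                ○ open, literals {Q=F, S=T}.
          branch 1.2.2 (add T (S && (R == S))):
            T (S && (R == S)): α-rule — add T S, T (R == S).
            T (R == S): β-rule — branch into T R, T S  //  F R, F S.
              branch 1.2.2.1 (add T R, T S):
                ○ open, literals {R=T, S=T}.
              branch 1.2.2.2 (add F R, F S):
                × closes — contains both S and !S.
  branch 2 (add T (((!Q || (R && S)) -> !R) -> (S -> !R))):
    T (((!Q || (R && S)) -> !R) -> (S -> !R)): β-rule — branch into F ((!Q || (R && S)) -> !R)  //  T (S -> !R).
      branch 2.1 (add F ((!Q || (R && S)) -> !R)):
        F ((!Q || (R && S)) -> !R): α-rule — add T (!Q || (R && S)), F !R.
        T (!Q || (R && S)): β-rule — branch into T !Q  //  T (R && S).
          branch 2.1.1 (add T !Q):
            ○ open, literals {Q=F, R=T}.
          branch 2.1.2 (add T (R && S)):
            T (R && S): α-rule — add T R, T S.
            ○ open, literals {R=T, S=T}.
      branch 2.2 (add T (S -> !R)):
        T (S -> !R): β-rule — branch into F S  //  T !R.
          branch 2.2.1 (add F S):
            ○ open, literals {S=F}.
          branch 2.2.2 (add T !R):
            ○ open, literals {R=F}.
1 branch closed, 9 open.
Each open branch fixes some atoms; the unmentioned ones are free. Counting distinct full assignments: branch {P=F} (Q, R, S) contributes 8 new; branch {S=T} (P, Q, R) contributes 4 new; branch {Q=T, S=F} (P, R) contributes 2 new; branch {Q=F, S=T} (P, R) contributes 0 new; branch {R=T, S=T} (P, Q) contributes 0 new; branch {Q=F, R=T} (P, S) contributes 1 new; branch {R=T, S=T} (P, Q) contributes 0 new; branch {S=F} (P, Q, R) contributes 1 new; branch {R=F} (P, Q, S) contributes 0 new. Total: 16.

16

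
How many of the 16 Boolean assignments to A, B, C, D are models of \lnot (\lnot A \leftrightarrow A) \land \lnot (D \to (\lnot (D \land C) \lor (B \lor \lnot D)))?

2

Initial set: {(\lnot (\lnot A \leftrightarrow A) \land \lnot (D \to (\lnot (D \land C) \lor (B \lor \lnot D))))}.
(\lnot (\lnot A \leftrightarrow A) \land \lnot (D \to (\lnot (D \land C) \lor (B \lor \lnot D)))): α-rule — add \lnot (\lnot A \leftrightarrow A), \lnot (D \to (\lnot (D \land C) \lor (B \lor \lnot D))).
\lnot (D \to (\lnot (D \land C) \lor (B \lor \lnot D))): α-rule — add D, \lnot (\lnot (D \land C) \lor (B \lor \lnot D)).
\lnot (\lnot (D \land C) \lor (B \lor \lnot D)): α-rule — add \lnot \lnot (D \land C), \lnot (B \lor \lnot D).
\lnot \lnot (D \land C): α-rule — add D, C.
\lnot (B \lor \lnot D): α-rule — add \lnot B, \lnot \lnot D.
\lnot (\lnot A \leftrightarrow A): β-rule — branch into \lnot A, \lnot A  //  \lnot \lnot A, A.
  branch 1 (add \lnot A, \lnot A):
    ○ open, literals {A=0, B=0, C=1, D=1}.
  branch 2 (add \lnot \lnot A, A):
    ○ open, literals {A=1, B=0, C=1, D=1}.
0 branches closed, 2 open.
Each open branch fixes some atoms; the unmentioned ones are free. Counting distinct full assignments: branch {A=0, B=0, C=1, D=1} (none free) contributes 1 new; branch {A=1, B=0, C=1, D=1} (none free) contributes 1 new. Total: 2.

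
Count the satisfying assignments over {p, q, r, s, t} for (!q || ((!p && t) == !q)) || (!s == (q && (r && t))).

30

Initial set: {((!q || ((!p && t) == !q)) || (!s == (q && (r && t))))}.
((!q || ((!p && t) == !q)) || (!s == (q && (r && t)))): β-rule — branch into (!q || ((!p && t) == !q))  //  (!s == (q && (r && t))).
  branch 1 (add (!q || ((!p && t) == !q))):
    (!q || ((!p && t) == !q)): β-rule — branch into !q  //  ((!p && t) == !q).
      branch 1.1 (add !q):
        ○ open, literals {q=F}.
      branch 1.2 (add ((!p && t) == !q)):
        ((!p && t) == !q): β-rule — branch into (!p && t), !q  //  !(!p && t), !!q.
          branch 1.2.1 (add (!p && t), !q):
            (!p && t): α-rule — add !p, t.
            ○ open, literals {p=F, q=F, t=T}.
          branch 1.2.2 (add !(!p && t), !!q):
            !(!p && t): β-rule — branch into !!p  //  !t.
              branch 1.2.2.1 (add !!p):
                ○ open, literals {p=T, q=T}.
              branch 1.2.2.2 (add !t):
                ○ open, literals {q=T, t=F}.
  branch 2 (add (!s == (q && (r && t)))):
    (!s == (q && (r && t))): β-rule — branch into !s, (q && (r && t))  //  !!s, !(q && (r && t)).
      branch 2.1 (add !s, (q && (r && t))):
        (q && (r && t)): α-rule — add q, (r && t).
        (r && t): α-rule — add r, t.
        ○ open, literals {q=T, r=T, s=F, t=T}.
      branch 2.2 (add !!s, !(q && (r && t))):
        !(q && (r && t)): β-rule — branch into !q  //  !(r && t).
          branch 2.2.1 (add !q):
            ○ open, literals {q=F, s=T}.
          branch 2.2.2 (add !(r && t)):
            !(r && t): β-rule — branch into !r  //  !t.
              branch 2.2.2.1 (add !r):
                ○ open, literals {r=F, s=T}.
              branch 2.2.2.2 (add !t):
                ○ open, literals {s=T, t=F}.
0 branches closed, 8 open.
Each open branch fixes some atoms; the unmentioned ones are free. Counting distinct full assignments: branch {q=F} (p, r, s, t) contributes 16 new; branch {p=F, q=F, t=T} (r, s) contributes 0 new; branch {p=T, q=T} (r, s, t) contributes 8 new; branch {q=T, t=F} (p, r, s) contributes 4 new; branch {q=T, r=T, s=F, t=T} (p) contributes 1 new; branch {q=F, s=T} (p, r, t) contributes 0 new; branch {r=F, s=T} (p, q, t) contributes 1 new; branch {s=T, t=F} (p, q, r) contributes 0 new. Total: 30.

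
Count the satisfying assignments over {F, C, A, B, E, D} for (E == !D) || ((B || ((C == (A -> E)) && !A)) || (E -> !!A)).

Initial set: {((E == !D) || ((B || ((C == (A -> E)) && !A)) || (E -> !!A)))}.
((E == !D) || ((B || ((C == (A -> E)) && !A)) || (E -> !!A))): β-rule — branch into (E == !D)  //  ((B || ((C == (A -> E)) && !A)) || (E -> !!A)).
  branch 1 (add (E == !D)):
    (E == !D): β-rule — branch into E, !D  //  !E, !!D.
      branch 1.1 (add E, !D):
        ○ open, literals {D=0, E=1}.
      branch 1.2 (add !E, !!D):
        ○ open, literals {D=1, E=0}.
  branch 2 (add ((B || ((C == (A -> E)) && !A)) || (E -> !!A))):
    ((B || ((C == (A -> E)) && !A)) || (E -> !!A)): β-rule — branch into (B || ((C == (A -> E)) && !A))  //  (E -> !!A).
      branch 2.1 (add (B || ((C == (A -> E)) && !A))):
        (B || ((C == (A -> E)) && !A)): β-rule — branch into B  //  ((C == (A -> E)) && !A).
          branch 2.1.1 (add B):
            ○ open, literals {B=1}.
          branch 2.1.2 (add ((C == (A -> E)) && !A)):
            ((C == (A -> E)) && !A): α-rule — add (C == (A -> E)), !A.
            (C == (A -> E)): β-rule — branch into C, (A -> E)  //  !C, !(A -> E).
              branch 2.1.2.1 (add C, (A -> E)):
                (A -> E): β-rule — branch into !A  //  E.
                  branch 2.1.2.1.1 (add !A):
                    ○ open, literals {A=0, C=1}.
                  branch 2.1.2.1.2 (add E):
                    ○ open, literals {A=0, C=1, E=1}.
              branch 2.1.2.2 (add !C, !(A -> E)):
                !(A -> E): α-rule — add A, !E.
                × closes — contains both A and !A.
      branch 2.2 (add (E -> !!A)):
        (E -> !!A): β-rule — branch into !E  //  !!A.
          branch 2.2.1 (add !E):
            ○ open, literals {E=0}.
          branch 2.2.2 (add !!A):
            !!A: drop double negation, giving A.
            ○ open, literals {A=1}.
1 branch closed, 7 open.
Each open branch fixes some atoms; the unmentioned ones are free. Counting distinct full assignments: branch {D=0, E=1} (F, C, A, B) contributes 16 new; branch {D=1, E=0} (F, C, A, B) contributes 16 new; branch {B=1} (F, C, A, E, D) contributes 16 new; branch {A=0, C=1} (F, B, E, D) contributes 4 new; branch {A=0, C=1, E=1} (F, B, D) contributes 0 new; branch {E=0} (F, C, A, B, D) contributes 6 new; branch {A=1} (F, C, B, E, D) contributes 4 new. Total: 62.

62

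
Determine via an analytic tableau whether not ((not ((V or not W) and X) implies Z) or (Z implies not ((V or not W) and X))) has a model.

Unsatisfiable

Initial set: {T not ((not ((V or not W) and X) implies Z) or (Z implies not ((V or not W) and X)))}.
T not ((not ((V or not W) and X) implies Z) or (Z implies not ((V or not W) and X))): α-rule — add F (not ((V or not W) and X) implies Z), F (Z implies not ((V or not W) and X)).
F (not ((V or not W) and X) implies Z): α-rule — add T not ((V or not W) and X), F Z.
F (Z implies not ((V or not W) and X)): α-rule — add T Z, F not ((V or not W) and X).
× closes — contains both Z and not Z.
All 1 branch closes.
Every branch closed; the formula is unsatisfiable.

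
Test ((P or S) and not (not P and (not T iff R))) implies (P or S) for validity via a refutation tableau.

Valid

Assume the negation and expand:
Initial set: {not (((P or S) and not (not P and (not T iff R))) implies (P or S))}.
not (((P or S) and not (not P and (not T iff R))) implies (P or S)): α-rule — add ((P or S) and not (not P and (not T iff R))), not (P or S).
((P or S) and not (not P and (not T iff R))): α-rule — add (P or S), not (not P and (not T iff R)).
not (P or S): α-rule — add not P, not S.
(P or S): β-rule — branch into P  //  S.
  branch 1 (add P):
    × closes — contains both P and not P.
  branch 2 (add S):
    × closes — contains both S and not S.
All 2 branches close.
Every branch closed, so the negation is unsatisfiable and the formula is valid.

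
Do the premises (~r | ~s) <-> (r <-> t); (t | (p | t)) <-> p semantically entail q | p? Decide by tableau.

Initial set: {((~r | ~s) <-> (r <-> t)); ((t | (p | t)) <-> p); ~(q | p)}.
~(q | p): α-rule — add ~q, ~p.
((~r | ~s) <-> (r <-> t)): β-rule — branch into (~r | ~s), (r <-> t)  //  ~(~r | ~s), ~(r <-> t).
  branch 1 (add (~r | ~s), (r <-> t)):
    ((t | (p | t)) <-> p): β-rule — branch into (t | (p | t)), p  //  ~(t | (p | t)), ~p.
      branch 1.1 (add (t | (p | t)), p):
        × closes — contains both p and ~p.
      branch 1.2 (add ~(t | (p | t)), ~p):
        ~(t | (p | t)): α-rule — add ~t, ~(p | t).
        ~(p | t): α-rule — add ~p, ~t.
        (~r | ~s): β-rule — branch into ~r  //  ~s.
          branch 1.2.1 (add ~r):
            (r <-> t): β-rule — branch into r, t  //  ~r, ~t.
              branch 1.2.1.1 (add r, t):
                × closes — contains both r and ~r.
              branch 1.2.1.2 (add ~r, ~t):
                ○ open, literals {p=0, q=0, r=0, t=0}.
          branch 1.2.2 (add ~s):
            (r <-> t): β-rule — branch into r, t  //  ~r, ~t.
              branch 1.2.2.1 (add r, t):
                × closes — contains both t and ~t.
              branch 1.2.2.2 (add ~r, ~t):
                ○ open, literals {p=0, q=0, r=0, s=0, t=0}.
  branch 2 (add ~(~r | ~s), ~(r <-> t)):
    ~(~r | ~s): α-rule — add ~~r, ~~s.
    ((t | (p | t)) <-> p): β-rule — branch into (t | (p | t)), p  //  ~(t | (p | t)), ~p.
      branch 2.1 (add (t | (p | t)), p):
        × closes — contains both p and ~p.
      branch 2.2 (add ~(t | (p | t)), ~p):
        ~(t | (p | t)): α-rule — add ~t, ~(p | t).
        ~(p | t): α-rule — add ~p, ~t.
        ~(r <-> t): β-rule — branch into r, ~t  //  ~r, t.
          branch 2.2.1 (add r, ~t):
            ○ open, literals {p=0, q=0, r=1, s=1, t=0}.
          branch 2.2.2 (add ~r, t):
            × closes — contains both r and ~r.
5 branches closed, 3 open.
An open branch gives a countermodel: p=0, q=0, r=0, t=0 (unmentioned atoms arbitrary); the premises hold there but the conclusion fails.

No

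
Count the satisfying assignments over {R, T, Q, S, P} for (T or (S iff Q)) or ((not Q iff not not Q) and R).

Initial set: {T ((T or (S iff Q)) or ((not Q iff not not Q) and R))}.
T ((T or (S iff Q)) or ((not Q iff not not Q) and R)): β-rule — branch into T (T or (S iff Q))  //  T ((not Q iff not not Q) and R).
  branch 1 (add T (T or (S iff Q))):
    T (T or (S iff Q)): β-rule — branch into T T  //  T (S iff Q).
      branch 1.1 (add T T):
        ○ open, literals {T=T}.
      branch 1.2 (add T (S iff Q)):
        T (S iff Q): β-rule — branch into T S, T Q  //  F S, F Q.
          branch 1.2.1 (add T S, T Q):
            ○ open, literals {Q=T, S=T}.
          branch 1.2.2 (add F S, F Q):
            ○ open, literals {Q=F, S=F}.
  branch 2 (add T ((not Q iff not not Q) and R)):
    T ((not Q iff not not Q) and R): α-rule — add T (not Q iff not not Q), T R.
    T (not Q iff not not Q): β-rule — branch into T not Q, T not not Q  //  F not Q, F not not Q.
      branch 2.1 (add T not Q, T not not Q):
        T not not Q: drop double negation, giving T Q.
        × closes — contains both Q and not Q.
      branch 2.2 (add F not Q, F not not Q):
        F not not Q: drop double negation, giving F Q.
        × closes — contains both Q and not Q.
2 branches closed, 3 open.
Each open branch fixes some atoms; the unmentioned ones are free. Counting distinct full assignments: branch {T=T} (R, Q, S, P) contributes 16 new; branch {Q=T, S=T} (R, T, P) contributes 4 new; branch {Q=F, S=F} (R, T, P) contributes 4 new. Total: 24.

24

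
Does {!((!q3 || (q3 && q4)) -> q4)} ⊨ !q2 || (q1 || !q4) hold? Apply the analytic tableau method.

Yes

Initial set: {!((!q3 || (q3 && q4)) -> q4); !(!q2 || (q1 || !q4))}.
!((!q3 || (q3 && q4)) -> q4): α-rule — add (!q3 || (q3 && q4)), !q4.
!(!q2 || (q1 || !q4)): α-rule — add !!q2, !(q1 || !q4).
!(q1 || !q4): α-rule — add !q1, !!q4.
× closes — contains both q4 and !q4.
All 1 branch closes.
Every branch closed, so the premises entail the conclusion.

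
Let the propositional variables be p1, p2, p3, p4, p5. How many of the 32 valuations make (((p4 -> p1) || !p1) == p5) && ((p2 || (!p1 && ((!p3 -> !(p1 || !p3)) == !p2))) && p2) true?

Initial set: {((((p4 -> p1) || !p1) == p5) && ((p2 || (!p1 && ((!p3 -> !(p1 || !p3)) == !p2))) && p2))}.
((((p4 -> p1) || !p1) == p5) && ((p2 || (!p1 && ((!p3 -> !(p1 || !p3)) == !p2))) && p2)): α-rule — add (((p4 -> p1) || !p1) == p5), ((p2 || (!p1 && ((!p3 -> !(p1 || !p3)) == !p2))) && p2).
((p2 || (!p1 && ((!p3 -> !(p1 || !p3)) == !p2))) && p2): α-rule — add (p2 || (!p1 && ((!p3 -> !(p1 || !p3)) == !p2))), p2.
(((p4 -> p1) || !p1) == p5): β-rule — branch into ((p4 -> p1) || !p1), p5  //  !((p4 -> p1) || !p1), !p5.
  branch 1 (add ((p4 -> p1) || !p1), p5):
    (p2 || (!p1 && ((!p3 -> !(p1 || !p3)) == !p2))): β-rule — branch into p2  //  (!p1 && ((!p3 -> !(p1 || !p3)) == !p2)).
      branch 1.1 (add p2):
        ((p4 -> p1) || !p1): β-rule — branch into (p4 -> p1)  //  !p1.
          branch 1.1.1 (add (p4 -> p1)):
            (p4 -> p1): β-rule — branch into !p4  //  p1.
              branch 1.1.1.1 (add !p4):
                ○ open, literals {p2=true, p4=false, p5=true}.
              branch 1.1.1.2 (add p1):
                ○ open, literals {p1=true, p2=true, p5=true}.
          branch 1.1.2 (add !p1):
            ○ open, literals {p1=false, p2=true, p5=true}.
      branch 1.2 (add (!p1 && ((!p3 -> !(p1 || !p3)) == !p2))):
        (!p1 && ((!p3 -> !(p1 || !p3)) == !p2)): α-rule — add !p1, ((!p3 -> !(p1 || !p3)) == !p2).
        ((p4 -> p1) || !p1): β-rule — branch into (p4 -> p1)  //  !p1.
          branch 1.2.1 (add (p4 -> p1)):
            ((!p3 -> !(p1 || !p3)) == !p2): β-rule — branch into (!p3 -> !(p1 || !p3)), !p2  //  !(!p3 -> !(p1 || !p3)), !!p2.
              branch 1.2.1.1 (add (!p3 -> !(p1 || !p3)), !p2):
                × closes — contains both p2 and !p2.
              branch 1.2.1.2 (add !(!p3 -> !(p1 || !p3)), !!p2):
                !(!p3 -> !(p1 || !p3)): α-rule — add !p3, !!(p1 || !p3).
                (p4 -> p1): β-rule — branch into !p4  //  p1.
                  branch 1.2.1.2.1 (add !p4):
                    !!(p1 || !p3): β-rule — branch into p1  //  !p3.
                      branch 1.2.1.2.1.1 (add p1):
                        × closes — contains both p1 and !p1.
                      branch 1.2.1.2.1.2 (add !p3):
                        ○ open, literals {p1=false, p2=true, p3=false, p4=false, p5=true}.
                  branch 1.2.1.2.2 (add p1):
                    × closes — contains both p1 and !p1.
          branch 1.2.2 (add !p1):
            ((!p3 -> !(p1 || !p3)) == !p2): β-rule — branch into (!p3 -> !(p1 || !p3)), !p2  //  !(!p3 -> !(p1 || !p3)), !!p2.
              branch 1.2.2.1 (add (!p3 -> !(p1 || !p3)), !p2):
                × closes — contains both p2 and !p2.
              branch 1.2.2.2 (add !(!p3 -> !(p1 || !p3)), !!p2):
                !(!p3 -> !(p1 || !p3)): α-rule — add !p3, !!(p1 || !p3).
                !!(p1 || !p3): β-rule — branch into p1  //  !p3.
                  branch 1.2.2.2.1 (add p1):
                    × closes — contains both p1 and !p1.
                  branch 1.2.2.2.2 (add !p3):
                    ○ open, literals {p1=false, p2=true, p3=false, p5=true}.
  branch 2 (add !((p4 -> p1) || !p1), !p5):
    !((p4 -> p1) || !p1): α-rule — add !(p4 -> p1), !!p1.
    !(p4 -> p1): α-rule — add p4, !p1.
    × closes — contains both p1 and !p1.
6 branches closed, 5 open.
Each open branch fixes some atoms; the unmentioned ones are free. Counting distinct full assignments: branch {p2=true, p4=false, p5=true} (p1, p3) contributes 4 new; branch {p1=true, p2=true, p5=true} (p3, p4) contributes 2 new; branch {p1=false, p2=true, p5=true} (p3, p4) contributes 2 new; branch {p1=false, p2=true, p3=false, p4=false, p5=true} (none free) contributes 0 new; branch {p1=false, p2=true, p3=false, p5=true} (p4) contributes 0 new. Total: 8.

8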